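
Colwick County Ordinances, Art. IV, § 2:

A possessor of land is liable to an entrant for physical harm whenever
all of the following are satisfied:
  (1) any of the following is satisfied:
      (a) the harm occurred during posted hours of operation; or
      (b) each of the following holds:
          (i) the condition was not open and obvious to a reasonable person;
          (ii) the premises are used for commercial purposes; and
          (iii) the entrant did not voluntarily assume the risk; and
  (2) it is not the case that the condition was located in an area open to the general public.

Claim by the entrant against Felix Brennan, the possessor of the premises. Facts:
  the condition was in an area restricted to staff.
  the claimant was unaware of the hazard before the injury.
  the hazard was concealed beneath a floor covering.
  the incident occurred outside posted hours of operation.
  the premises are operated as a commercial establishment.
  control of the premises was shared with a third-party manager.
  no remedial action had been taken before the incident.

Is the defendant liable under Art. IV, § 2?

(a) during posted hours — not met.
(i) not open/obvious — holds.
(ii) commercial use — satisfied.
(iii) no assumed risk — holds.
(b) = T AND T AND T = true.
(1) = F OR T = true.
(2) not (public area) — met.
Overall = T AND T = true.

Yes — liable.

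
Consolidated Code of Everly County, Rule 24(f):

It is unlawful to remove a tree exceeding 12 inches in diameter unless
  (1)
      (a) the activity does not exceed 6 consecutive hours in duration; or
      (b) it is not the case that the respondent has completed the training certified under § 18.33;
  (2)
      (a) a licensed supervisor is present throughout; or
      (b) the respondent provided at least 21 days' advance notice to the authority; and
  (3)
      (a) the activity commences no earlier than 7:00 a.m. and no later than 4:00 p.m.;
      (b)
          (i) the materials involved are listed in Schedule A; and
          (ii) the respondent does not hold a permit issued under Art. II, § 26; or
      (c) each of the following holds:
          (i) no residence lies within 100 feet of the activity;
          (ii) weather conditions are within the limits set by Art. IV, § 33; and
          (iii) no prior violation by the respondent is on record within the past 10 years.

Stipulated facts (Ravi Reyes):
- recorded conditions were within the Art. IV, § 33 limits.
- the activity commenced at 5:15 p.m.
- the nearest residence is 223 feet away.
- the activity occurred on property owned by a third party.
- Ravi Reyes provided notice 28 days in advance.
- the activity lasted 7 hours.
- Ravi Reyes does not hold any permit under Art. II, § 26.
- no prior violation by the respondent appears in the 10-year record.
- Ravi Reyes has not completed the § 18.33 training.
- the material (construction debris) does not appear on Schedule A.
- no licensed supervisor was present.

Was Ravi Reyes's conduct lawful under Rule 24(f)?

(a) ≤ 6 hrs duration — not met.
(b) not (training certified) — satisfied.
(1) = F OR T = true.
(a) supervisor present — not satisfied.
(b) ≥21 days' notice — holds.
So (2) is satisfied (F OR T).
(a) start within hours — not satisfied.
(i) Schedule A material — not met.
(ii) not (holds permit) — satisfied.
So (b) is not satisfied (F AND T).
(i) no residence in 100 ft — met.
(ii) weather ok — holds.
(iii) no prior violation — satisfied.
(c) = T AND T AND T = true.
(3): F OR F OR T → true.
Overall = T AND T AND T = true.

Yes — lawful.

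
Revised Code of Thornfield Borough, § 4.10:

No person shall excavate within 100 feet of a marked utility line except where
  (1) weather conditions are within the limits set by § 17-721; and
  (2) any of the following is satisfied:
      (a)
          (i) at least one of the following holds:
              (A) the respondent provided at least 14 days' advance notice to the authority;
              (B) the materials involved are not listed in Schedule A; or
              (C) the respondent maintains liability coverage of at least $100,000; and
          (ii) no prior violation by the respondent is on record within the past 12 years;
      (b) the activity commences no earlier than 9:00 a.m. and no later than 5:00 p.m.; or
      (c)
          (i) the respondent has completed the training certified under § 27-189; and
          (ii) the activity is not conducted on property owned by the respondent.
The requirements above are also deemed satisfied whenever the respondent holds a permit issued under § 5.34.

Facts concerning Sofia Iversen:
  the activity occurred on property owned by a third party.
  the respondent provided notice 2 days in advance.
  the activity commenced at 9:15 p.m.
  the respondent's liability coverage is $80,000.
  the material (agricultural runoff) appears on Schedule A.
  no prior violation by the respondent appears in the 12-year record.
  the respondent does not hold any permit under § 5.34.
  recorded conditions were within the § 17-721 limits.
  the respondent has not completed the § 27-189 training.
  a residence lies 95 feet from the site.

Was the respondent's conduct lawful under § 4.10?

(1) weather ok — met.
(A) ≥14 days' notice — fails.
(B) not (Schedule A material) — fails.
(C) coverage ≥ $100,000 — fails.
So (i) is not satisfied (F OR F OR F).
(ii) no prior violation — holds.
(a): F AND T → false.
(b) start within hours — not satisfied.
(i) training certified — not met.
(ii) not (own property) — holds.
(c): F AND T → false.
(2) = F OR F OR F = false.
Overall = T AND F = false.
Exception (holds permit) — not satisfied.
Result: main false OR exception false → false.

No — unlawful.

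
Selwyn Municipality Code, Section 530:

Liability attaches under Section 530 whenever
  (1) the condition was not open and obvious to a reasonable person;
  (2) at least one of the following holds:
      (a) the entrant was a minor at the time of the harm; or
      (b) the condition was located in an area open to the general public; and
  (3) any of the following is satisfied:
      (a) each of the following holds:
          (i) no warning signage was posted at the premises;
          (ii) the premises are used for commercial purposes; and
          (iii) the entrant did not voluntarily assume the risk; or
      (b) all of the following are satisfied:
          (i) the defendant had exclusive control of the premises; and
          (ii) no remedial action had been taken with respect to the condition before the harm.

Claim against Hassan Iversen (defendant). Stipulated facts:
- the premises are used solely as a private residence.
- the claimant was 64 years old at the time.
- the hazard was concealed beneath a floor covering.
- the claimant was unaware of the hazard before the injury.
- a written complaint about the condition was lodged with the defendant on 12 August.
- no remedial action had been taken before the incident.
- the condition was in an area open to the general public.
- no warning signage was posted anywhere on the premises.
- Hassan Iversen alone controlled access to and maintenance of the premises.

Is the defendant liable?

Yes — liable.

(1) not open/obvious — satisfied.
(a) entrant a minor — not met.
(b) public area — met.
(2) = F OR T = true.
(i) no signage posted — met.
(ii) commercial use — not met.
(iii) no assumed risk — satisfied.
So (a) is not satisfied (T AND F AND T).
(i) exclusive control — holds.
(ii) no remedial action — holds.
So (b) is satisfied (T AND T).
(3): F OR T → true.
Overall: T AND T AND T → true.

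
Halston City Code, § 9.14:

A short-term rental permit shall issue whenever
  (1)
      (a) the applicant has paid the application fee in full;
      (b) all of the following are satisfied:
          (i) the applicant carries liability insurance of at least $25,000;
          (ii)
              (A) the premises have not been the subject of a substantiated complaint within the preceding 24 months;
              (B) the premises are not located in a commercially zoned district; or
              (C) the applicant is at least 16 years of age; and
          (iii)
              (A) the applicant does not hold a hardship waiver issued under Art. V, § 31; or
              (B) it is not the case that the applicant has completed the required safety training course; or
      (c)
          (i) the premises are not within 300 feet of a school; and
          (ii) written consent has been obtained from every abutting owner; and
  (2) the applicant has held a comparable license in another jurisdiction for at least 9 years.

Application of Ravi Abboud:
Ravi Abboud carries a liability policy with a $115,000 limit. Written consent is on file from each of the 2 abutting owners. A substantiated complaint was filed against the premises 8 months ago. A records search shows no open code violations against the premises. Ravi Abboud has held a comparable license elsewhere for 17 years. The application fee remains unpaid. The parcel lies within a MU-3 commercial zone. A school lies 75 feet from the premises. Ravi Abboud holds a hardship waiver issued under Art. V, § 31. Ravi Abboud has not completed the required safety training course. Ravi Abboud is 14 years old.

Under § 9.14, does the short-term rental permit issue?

No — denied.

(a) fee paid — fails.
(i) insurance ≥ $25,000 — satisfied.
(A) no complaint in 24 mo. — fails.
(B) not (commercially zoned) — not satisfied.
(C) age ≥ 16 — not satisfied.
(ii): F OR F OR F → false.
(A) not (hardship waiver) — not satisfied.
(B) not (safety training) — met.
(iii) = F OR T = true.
So (b) is not satisfied (T AND F AND T).
(i) ≥300 ft from school — not met.
(ii) all abutters consent — met.
(c) = F AND T = false.
(1) = F OR F OR F = false.
(2) prior license ≥ 9 yr — satisfied.
Overall = F AND T = false.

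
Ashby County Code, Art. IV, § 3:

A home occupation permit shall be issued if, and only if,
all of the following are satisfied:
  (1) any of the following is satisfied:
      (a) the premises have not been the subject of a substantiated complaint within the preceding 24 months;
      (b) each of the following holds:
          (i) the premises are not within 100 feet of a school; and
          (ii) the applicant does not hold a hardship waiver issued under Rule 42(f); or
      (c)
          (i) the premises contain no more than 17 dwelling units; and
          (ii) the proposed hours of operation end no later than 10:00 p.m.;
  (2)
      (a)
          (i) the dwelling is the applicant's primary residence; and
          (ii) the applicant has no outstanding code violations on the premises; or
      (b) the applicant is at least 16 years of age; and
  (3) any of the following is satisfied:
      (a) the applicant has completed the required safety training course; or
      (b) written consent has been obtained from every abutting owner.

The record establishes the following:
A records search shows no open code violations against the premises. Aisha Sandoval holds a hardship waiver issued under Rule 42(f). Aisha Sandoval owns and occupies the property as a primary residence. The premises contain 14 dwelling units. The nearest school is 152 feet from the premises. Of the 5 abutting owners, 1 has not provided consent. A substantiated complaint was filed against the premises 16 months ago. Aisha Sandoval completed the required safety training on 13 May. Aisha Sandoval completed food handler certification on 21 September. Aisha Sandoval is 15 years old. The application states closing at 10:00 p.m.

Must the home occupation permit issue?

(a) no complaint in 24 mo. — not met.
(i) ≥100 ft from school — met.
(ii) not (hardship waiver) — not satisfied.
So (b) is not satisfied (T AND F).
(i) ≤ 17 units — holds.
(ii) closes by 10 p.m. — holds.
So (c) is satisfied (T AND T).
So (1) is satisfied (F OR F OR T).
(i) primary residence — met.
(ii) no code violations — holds.
So (a) is satisfied (T AND T).
(b) age ≥ 16 — not met.
(2): T OR F → true.
(a) safety training — satisfied.
(b) all abutters consent — not met.
(3) = T OR F = true.
Overall: T AND T AND T → true.

Yes — granted.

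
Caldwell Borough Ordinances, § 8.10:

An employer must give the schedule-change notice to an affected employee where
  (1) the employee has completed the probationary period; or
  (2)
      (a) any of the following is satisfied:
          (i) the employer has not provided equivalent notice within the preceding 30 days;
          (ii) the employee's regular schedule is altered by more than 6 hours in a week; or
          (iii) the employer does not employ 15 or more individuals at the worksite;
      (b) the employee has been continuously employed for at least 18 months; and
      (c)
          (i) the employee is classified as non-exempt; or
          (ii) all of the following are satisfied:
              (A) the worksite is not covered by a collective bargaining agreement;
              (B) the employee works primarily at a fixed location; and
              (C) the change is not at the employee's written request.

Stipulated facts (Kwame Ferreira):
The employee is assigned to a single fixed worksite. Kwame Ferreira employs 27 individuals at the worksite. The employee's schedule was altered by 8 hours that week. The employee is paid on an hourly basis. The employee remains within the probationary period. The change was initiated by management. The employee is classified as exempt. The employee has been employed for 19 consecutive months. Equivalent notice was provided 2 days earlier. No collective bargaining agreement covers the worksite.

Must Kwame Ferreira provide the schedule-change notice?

Yes — required.

(1) past probation — fails.
(i) no recent notice — not satisfied.
(ii) schedule shift > 6h — met.
(iii) not (≥ 15 at site) — not satisfied.
So (a) is satisfied (F OR T OR F).
(b) tenure ≥ 18 mo. — met.
(i) non-exempt — fails.
(A) no CBA — satisfied.
(B) fixed location — holds.
(C) not employee-requested — met.
(ii): T AND T AND T → true.
(c) = F OR T = true.
So (2) is satisfied (T AND T AND T).
Overall = F OR T = true.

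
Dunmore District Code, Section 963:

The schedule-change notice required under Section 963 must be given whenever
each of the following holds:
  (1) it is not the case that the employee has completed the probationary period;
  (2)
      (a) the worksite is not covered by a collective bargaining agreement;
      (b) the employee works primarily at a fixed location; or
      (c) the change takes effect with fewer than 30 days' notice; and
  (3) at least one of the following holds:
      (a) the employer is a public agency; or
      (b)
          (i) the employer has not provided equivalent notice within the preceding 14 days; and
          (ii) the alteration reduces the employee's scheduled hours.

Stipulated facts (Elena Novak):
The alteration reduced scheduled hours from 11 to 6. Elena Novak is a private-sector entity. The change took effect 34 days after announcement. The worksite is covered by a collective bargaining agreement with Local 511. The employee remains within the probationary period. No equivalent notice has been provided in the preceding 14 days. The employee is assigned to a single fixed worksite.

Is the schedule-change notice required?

Yes — required.

(1) not (past probation) — satisfied.
(a) no CBA — fails.
(b) fixed location — satisfied.
(c) < 30 days' notice — not met.
So (2) is satisfied (F OR T OR F).
(a) public agency — not satisfied.
(i) no recent notice — satisfied.
(ii) hours reduced — satisfied.
(b): T AND T → true.
(3) = F OR T = true.
Overall = T AND T AND T = true.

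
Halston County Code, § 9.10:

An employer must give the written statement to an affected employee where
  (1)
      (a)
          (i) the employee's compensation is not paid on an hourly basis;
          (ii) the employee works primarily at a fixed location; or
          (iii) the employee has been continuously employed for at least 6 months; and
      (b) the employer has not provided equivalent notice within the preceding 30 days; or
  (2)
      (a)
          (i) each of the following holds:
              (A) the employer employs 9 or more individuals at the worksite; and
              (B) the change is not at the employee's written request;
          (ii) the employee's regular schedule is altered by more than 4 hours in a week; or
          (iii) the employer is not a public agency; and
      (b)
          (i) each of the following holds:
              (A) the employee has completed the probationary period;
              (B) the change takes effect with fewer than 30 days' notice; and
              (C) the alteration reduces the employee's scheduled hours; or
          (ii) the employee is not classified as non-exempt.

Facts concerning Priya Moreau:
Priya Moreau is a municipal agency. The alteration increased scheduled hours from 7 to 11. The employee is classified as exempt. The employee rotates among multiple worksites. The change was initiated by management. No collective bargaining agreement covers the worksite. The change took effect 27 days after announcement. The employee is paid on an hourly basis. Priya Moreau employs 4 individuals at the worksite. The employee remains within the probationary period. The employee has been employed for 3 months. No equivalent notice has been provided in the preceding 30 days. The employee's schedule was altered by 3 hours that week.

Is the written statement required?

(i) not (hourly-paid) — not satisfied.
(ii) fixed location — not satisfied.
(iii) tenure ≥ 6 mo. — not satisfied.
(a): F OR F OR F → false.
(b) no recent notice — met.
So (1) is not satisfied (F AND T).
(A) ≥ 9 at site — fails.
(B) not employee-requested — met.
So (i) is not satisfied (F AND T).
(ii) schedule shift > 4h — not met.
(iii) not (public agency) — not satisfied.
(a) = F OR F OR F = false.
(A) past probation — not met.
(B) < 30 days' notice — holds.
(C) hours reduced — not met.
So (i) is not satisfied (F AND T AND F).
(ii) not (non-exempt) — satisfied.
So (b) is satisfied (F OR T).
So (2) is not satisfied (F AND T).
Overall: F OR F → false.

No — not required.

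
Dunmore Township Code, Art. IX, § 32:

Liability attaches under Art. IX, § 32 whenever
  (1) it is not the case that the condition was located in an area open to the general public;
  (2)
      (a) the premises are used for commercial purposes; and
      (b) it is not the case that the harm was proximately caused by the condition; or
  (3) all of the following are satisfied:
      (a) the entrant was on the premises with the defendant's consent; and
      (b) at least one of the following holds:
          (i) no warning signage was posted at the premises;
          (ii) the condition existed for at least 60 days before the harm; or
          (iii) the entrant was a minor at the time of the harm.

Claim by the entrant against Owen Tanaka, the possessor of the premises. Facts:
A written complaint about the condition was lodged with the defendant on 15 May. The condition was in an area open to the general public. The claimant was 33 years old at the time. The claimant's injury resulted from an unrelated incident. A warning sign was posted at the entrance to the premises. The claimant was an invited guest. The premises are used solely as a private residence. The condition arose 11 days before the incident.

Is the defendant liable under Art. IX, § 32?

(1) not (public area) — not satisfied.
(a) commercial use — not satisfied.
(b) not (proximate cause) — met.
(2): F AND T → false.
(a) consent to enter — satisfied.
(i) no signage posted — not met.
(ii) condition ≥60 days old — fails.
(iii) entrant a minor — not met.
(b) = F OR F OR F = false.
(3) = T AND F = false.
Overall = F OR F OR F = false.

No — not liable.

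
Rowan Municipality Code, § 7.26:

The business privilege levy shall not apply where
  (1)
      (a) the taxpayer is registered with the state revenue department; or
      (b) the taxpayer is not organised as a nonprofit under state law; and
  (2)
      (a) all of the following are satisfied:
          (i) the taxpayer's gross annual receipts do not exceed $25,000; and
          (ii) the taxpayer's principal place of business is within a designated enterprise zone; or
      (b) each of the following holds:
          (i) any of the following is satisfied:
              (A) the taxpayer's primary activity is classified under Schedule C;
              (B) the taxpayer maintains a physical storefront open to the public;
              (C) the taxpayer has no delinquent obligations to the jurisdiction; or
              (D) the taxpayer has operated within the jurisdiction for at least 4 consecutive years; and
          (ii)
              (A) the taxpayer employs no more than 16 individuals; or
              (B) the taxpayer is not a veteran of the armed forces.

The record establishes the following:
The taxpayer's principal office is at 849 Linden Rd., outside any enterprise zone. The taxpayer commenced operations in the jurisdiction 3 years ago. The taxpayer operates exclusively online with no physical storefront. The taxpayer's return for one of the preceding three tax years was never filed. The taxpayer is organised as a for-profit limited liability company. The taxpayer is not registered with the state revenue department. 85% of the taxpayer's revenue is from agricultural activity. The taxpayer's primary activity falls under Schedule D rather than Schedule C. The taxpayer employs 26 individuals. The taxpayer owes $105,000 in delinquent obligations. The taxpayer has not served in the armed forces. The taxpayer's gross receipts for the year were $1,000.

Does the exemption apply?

(a) state-registered — fails.
(b) not (nonprofit) — holds.
(1) = F OR T = true.
(i) receipts ≤ $25,000 — holds.
(ii) in enterprise zone — not satisfied.
So (a) is not satisfied (T AND F).
(A) Schedule C activity — fails.
(B) has storefront — not met.
(C) no delinquency — fails.
(D) ≥ 4 yrs in jurisdiction — fails.
So (i) is not satisfied (F OR F OR F OR F).
(A) ≤ 16 employees — not satisfied.
(B) not (veteran) — met.
So (ii) is satisfied (F OR T).
(b) = F AND T = false.
(2): F OR F → false.
Overall = T AND F = false.

No — not exempt.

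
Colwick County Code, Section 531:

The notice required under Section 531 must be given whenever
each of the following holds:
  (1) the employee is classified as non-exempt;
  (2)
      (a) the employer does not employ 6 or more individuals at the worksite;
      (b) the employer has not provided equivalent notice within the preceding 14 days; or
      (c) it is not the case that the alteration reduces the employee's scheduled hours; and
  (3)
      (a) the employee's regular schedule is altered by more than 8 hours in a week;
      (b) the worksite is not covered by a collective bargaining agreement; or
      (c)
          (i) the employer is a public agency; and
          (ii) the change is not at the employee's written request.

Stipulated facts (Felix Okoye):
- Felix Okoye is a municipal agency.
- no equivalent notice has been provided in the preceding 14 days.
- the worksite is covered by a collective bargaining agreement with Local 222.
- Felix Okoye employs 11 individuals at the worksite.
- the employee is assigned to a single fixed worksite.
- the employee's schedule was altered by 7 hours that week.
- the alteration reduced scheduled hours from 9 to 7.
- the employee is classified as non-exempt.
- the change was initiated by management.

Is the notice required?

Yes — required.

(1) non-exempt — met.
(a) not (≥ 6 at site) — not satisfied.
(b) no recent notice — satisfied.
(c) not (hours reduced) — not satisfied.
(2): F OR T OR F → true.
(a) schedule shift > 8h — not met.
(b) no CBA — not met.
(i) public agency — met.
(ii) not employee-requested — holds.
(c): T AND T → true.
(3): F OR F OR T → true.
So Overall is satisfied (T AND T AND T).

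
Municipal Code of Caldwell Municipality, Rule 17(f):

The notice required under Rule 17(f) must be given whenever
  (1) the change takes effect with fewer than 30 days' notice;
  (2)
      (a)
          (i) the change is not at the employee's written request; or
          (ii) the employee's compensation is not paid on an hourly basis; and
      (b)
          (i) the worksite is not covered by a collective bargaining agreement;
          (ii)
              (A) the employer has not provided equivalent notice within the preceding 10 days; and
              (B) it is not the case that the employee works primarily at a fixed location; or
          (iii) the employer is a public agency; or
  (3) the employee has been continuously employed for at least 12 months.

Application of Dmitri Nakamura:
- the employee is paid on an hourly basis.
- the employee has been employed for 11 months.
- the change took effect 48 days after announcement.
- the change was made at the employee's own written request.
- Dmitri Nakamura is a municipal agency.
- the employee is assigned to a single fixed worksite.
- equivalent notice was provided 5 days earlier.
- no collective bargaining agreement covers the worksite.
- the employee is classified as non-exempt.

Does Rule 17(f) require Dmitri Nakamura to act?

No — not required.

(1) < 30 days' notice — not met.
(i) not employee-requested — fails.
(ii) not (hourly-paid) — not met.
(a): F OR F → false.
(i) no CBA — satisfied.
(A) no recent notice — not met.
(B) not (fixed location) — not met.
So (ii) is not satisfied (F AND F).
(iii) public agency — holds.
So (b) is satisfied (T OR F OR T).
So (2) is not satisfied (F AND T).
(3) tenure ≥ 12 mo. — not satisfied.
Overall: F OR F OR F → false.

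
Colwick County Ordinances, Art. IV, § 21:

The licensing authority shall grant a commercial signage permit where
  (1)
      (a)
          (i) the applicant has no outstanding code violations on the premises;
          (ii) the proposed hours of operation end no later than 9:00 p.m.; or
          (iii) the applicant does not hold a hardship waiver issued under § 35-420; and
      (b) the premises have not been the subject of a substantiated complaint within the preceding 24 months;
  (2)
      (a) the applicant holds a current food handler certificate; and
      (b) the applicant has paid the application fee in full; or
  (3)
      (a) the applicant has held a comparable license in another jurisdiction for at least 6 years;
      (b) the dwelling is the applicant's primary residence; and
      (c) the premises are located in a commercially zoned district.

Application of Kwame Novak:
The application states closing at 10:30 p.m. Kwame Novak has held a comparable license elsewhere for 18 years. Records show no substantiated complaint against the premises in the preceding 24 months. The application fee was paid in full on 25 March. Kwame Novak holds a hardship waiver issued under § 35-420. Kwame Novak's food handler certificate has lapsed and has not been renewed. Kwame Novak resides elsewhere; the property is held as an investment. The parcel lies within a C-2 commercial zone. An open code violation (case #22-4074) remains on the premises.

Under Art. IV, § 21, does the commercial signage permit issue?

(i) no code violations — not met.
(ii) closes by 9 p.m. — not met.
(iii) not (hardship waiver) — not met.
(a): F OR F OR F → false.
(b) no complaint in 24 mo. — holds.
(1): F AND T → false.
(a) food handler cert. — fails.
(b) fee paid — holds.
(2): F AND T → false.
(a) prior license ≥ 6 yr — holds.
(b) primary residence — fails.
(c) commercially zoned — holds.
So (3) is not satisfied (T AND F AND T).
Overall: F OR F OR F → false.

No — denied.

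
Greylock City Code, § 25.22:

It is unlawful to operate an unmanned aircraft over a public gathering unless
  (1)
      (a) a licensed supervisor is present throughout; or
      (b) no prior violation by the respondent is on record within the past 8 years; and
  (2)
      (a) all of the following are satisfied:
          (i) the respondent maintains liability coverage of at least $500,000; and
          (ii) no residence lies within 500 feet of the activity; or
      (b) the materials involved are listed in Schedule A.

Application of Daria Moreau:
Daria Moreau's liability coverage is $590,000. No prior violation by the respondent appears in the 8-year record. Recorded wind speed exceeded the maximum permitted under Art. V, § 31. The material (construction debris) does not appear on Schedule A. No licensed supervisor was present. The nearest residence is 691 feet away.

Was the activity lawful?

Yes — lawful.

(a) supervisor present — not met.
(b) no prior violation — met.
(1) = F OR T = true.
(i) coverage ≥ $500,000 — met.
(ii) no residence in 500 ft — holds.
(a) = T AND T = true.
(b) Schedule A material — not satisfied.
So (2) is satisfied (T OR F).
Overall: T AND T → true.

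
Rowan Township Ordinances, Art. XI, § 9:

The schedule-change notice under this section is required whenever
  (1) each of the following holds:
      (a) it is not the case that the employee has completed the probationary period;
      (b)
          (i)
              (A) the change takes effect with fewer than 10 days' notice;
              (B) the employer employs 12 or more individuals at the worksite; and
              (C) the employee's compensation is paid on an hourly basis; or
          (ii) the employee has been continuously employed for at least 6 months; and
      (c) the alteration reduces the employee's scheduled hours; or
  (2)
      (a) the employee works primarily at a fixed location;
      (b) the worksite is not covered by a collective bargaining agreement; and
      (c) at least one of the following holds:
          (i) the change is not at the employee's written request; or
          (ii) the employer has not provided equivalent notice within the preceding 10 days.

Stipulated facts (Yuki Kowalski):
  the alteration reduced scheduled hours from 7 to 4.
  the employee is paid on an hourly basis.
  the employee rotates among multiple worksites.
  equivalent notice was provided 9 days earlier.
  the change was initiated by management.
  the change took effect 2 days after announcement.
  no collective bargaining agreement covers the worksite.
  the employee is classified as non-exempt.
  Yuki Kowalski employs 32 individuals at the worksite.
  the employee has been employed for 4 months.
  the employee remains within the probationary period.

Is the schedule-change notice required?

(a) not (past probation) — met.
(A) < 10 days' notice — satisfied.
(B) ≥ 12 at site — met.
(C) hourly-paid — met.
So (i) is satisfied (T AND T AND T).
(ii) tenure ≥ 6 mo. — not satisfied.
So (b) is satisfied (T OR F).
(c) hours reduced — holds.
So (1) is satisfied (T AND T AND T).
(a) fixed location — fails.
(b) no CBA — holds.
(i) not employee-requested — met.
(ii) no recent notice — not satisfied.
So (c) is satisfied (T OR F).
(2) = F AND T AND T = false.
Overall = T OR F = true.

Yes — required.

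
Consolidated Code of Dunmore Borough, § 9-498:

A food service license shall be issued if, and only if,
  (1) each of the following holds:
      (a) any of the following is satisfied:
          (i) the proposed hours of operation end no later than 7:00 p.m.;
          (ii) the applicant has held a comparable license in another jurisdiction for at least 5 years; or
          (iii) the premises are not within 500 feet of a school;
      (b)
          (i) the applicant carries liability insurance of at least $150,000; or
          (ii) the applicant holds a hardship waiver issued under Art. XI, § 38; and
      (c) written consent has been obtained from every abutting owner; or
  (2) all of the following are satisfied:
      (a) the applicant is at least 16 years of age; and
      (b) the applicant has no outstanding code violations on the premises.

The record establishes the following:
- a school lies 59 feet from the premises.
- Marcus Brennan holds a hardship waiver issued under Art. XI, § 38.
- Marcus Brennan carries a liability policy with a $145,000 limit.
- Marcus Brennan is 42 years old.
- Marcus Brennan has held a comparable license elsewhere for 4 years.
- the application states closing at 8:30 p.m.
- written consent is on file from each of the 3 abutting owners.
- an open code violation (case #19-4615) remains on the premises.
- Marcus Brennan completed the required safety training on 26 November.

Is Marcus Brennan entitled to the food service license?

(i) closes by 7 p.m. — not met.
(ii) prior license ≥ 5 yr — fails.
(iii) ≥500 ft from school — not met.
So (a) is not satisfied (F OR F OR F).
(i) insurance ≥ $150,000 — fails.
(ii) hardship waiver — satisfied.
(b) = F OR T = true.
(c) all abutters consent — satisfied.
(1): F AND T AND T → false.
(a) age ≥ 16 — holds.
(b) no code violations — not met.
(2) = T AND F = false.
So Overall is not satisfied (F OR F).

No — denied.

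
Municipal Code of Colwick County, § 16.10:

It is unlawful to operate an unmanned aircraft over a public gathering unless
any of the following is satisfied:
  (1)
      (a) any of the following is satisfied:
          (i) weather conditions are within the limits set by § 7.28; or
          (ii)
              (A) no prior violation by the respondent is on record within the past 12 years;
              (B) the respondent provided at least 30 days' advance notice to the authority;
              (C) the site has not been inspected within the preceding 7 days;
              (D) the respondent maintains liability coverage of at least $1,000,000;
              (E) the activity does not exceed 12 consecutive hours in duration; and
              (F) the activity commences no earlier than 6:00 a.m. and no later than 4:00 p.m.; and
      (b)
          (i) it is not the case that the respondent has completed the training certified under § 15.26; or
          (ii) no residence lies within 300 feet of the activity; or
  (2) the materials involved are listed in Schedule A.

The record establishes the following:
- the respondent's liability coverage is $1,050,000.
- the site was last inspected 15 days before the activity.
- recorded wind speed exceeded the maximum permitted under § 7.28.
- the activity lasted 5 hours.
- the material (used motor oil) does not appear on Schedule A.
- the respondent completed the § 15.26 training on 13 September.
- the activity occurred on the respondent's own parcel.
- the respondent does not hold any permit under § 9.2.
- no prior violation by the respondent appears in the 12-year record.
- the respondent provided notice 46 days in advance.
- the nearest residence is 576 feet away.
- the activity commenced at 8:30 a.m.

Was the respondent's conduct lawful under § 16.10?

Yes — lawful.

(i) weather ok — fails.
(A) no prior violation — holds.
(B) ≥30 days' notice — met.
(C) not (site inspected) — holds.
(D) coverage ≥ $1,000,000 — holds.
(E) ≤ 12 hrs duration — met.
(F) start within hours — met.
(ii): T AND T AND T AND T AND T AND T → true.
(a): F OR T → true.
(i) not (training certified) — fails.
(ii) no residence in 300 ft — holds.
So (b) is satisfied (F OR T).
(1): T AND T → true.
(2) Schedule A material — not satisfied.
So Overall is satisfied (T OR F).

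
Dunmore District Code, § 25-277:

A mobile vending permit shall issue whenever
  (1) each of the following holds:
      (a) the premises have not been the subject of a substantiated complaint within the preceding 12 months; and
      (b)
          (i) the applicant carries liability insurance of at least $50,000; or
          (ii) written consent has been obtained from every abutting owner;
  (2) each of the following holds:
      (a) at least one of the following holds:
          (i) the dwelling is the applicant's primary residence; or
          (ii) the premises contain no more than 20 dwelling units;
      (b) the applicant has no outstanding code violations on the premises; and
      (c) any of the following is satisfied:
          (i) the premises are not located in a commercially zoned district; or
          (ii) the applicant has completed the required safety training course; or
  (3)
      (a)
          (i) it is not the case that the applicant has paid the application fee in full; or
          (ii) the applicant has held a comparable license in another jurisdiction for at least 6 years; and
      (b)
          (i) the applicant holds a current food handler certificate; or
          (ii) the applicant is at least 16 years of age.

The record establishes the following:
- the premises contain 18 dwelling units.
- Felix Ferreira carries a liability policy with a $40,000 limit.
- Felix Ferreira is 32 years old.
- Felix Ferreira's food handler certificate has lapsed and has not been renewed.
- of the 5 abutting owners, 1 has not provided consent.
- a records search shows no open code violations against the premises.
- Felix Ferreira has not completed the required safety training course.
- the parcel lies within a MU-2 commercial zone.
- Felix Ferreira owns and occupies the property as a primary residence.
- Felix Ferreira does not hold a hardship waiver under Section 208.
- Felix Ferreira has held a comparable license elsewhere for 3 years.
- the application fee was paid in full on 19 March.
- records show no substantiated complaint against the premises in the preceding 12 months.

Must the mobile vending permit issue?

No — denied.

(a) no complaint in 12 mo. — holds.
(i) insurance ≥ $50,000 — fails.
(ii) all abutters consent — not satisfied.
(b): F OR F → false.
So (1) is not satisfied (T AND F).
(i) primary residence — met.
(ii) ≤ 20 units — met.
So (a) is satisfied (T OR T).
(b) no code violations — holds.
(i) not (commercially zoned) — not met.
(ii) safety training — not satisfied.
So (c) is not satisfied (F OR F).
So (2) is not satisfied (T AND T AND F).
(i) not (fee paid) — not met.
(ii) prior license ≥ 6 yr — not satisfied.
(a): F OR F → false.
(i) food handler cert. — not met.
(ii) age ≥ 16 — met.
So (b) is satisfied (F OR T).
So (3) is not satisfied (F AND T).
Overall: F OR F OR F → false.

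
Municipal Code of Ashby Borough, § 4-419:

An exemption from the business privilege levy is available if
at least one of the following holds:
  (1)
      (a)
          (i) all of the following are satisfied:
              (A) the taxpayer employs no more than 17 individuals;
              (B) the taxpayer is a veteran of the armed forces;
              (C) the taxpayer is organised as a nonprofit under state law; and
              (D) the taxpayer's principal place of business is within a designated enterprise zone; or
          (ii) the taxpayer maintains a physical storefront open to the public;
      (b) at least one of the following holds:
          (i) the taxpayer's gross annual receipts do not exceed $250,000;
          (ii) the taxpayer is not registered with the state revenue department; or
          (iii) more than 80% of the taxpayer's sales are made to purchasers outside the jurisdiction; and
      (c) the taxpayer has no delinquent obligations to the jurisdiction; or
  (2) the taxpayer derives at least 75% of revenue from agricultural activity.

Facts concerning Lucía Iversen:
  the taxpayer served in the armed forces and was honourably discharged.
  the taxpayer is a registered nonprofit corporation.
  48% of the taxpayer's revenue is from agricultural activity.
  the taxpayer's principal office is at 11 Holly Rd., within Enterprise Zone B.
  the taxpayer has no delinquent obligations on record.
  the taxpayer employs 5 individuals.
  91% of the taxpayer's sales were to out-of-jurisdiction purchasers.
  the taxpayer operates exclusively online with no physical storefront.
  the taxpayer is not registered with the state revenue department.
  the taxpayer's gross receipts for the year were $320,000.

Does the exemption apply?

(A) ≤ 17 employees — satisfied.
(B) veteran — met.
(C) nonprofit — satisfied.
(D) in enterprise zone — satisfied.
(i) = T AND T AND T AND T = true.
(ii) has storefront — not met.
(a): T OR F → true.
(i) receipts ≤ $250,000 — not met.
(ii) not (state-registered) — met.
(iii) >80% out-of-jur. sales — satisfied.
(b) = F OR T OR T = true.
(c) no delinquency — met.
(1): T AND T AND T → true.
(2) ≥75% agricultural — not met.
Overall: T OR F → true.

Yes — exempt.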